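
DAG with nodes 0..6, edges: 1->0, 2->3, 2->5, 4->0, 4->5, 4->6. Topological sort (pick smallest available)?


Kahn's algorithm, process smallest node first
Order: [1, 2, 3, 4, 0, 5, 6]


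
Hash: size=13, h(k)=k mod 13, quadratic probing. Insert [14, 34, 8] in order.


Insertions: 14->slot 1; 34->slot 8; 8->slot 9
Table: [None, 14, None, None, None, None, None, None, 34, 8, None, None, None]


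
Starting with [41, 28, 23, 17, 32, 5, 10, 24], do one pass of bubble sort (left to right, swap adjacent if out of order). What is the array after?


After one pass: [28, 23, 17, 32, 5, 10, 24, 41]


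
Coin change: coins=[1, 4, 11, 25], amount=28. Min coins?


dp[0]=0; dp[i]=1+min(dp[i-c] for c in coins)
...dp[23]=3, dp[24]=4, dp[25]=1, dp[26]=2, dp[27]=3, dp[28]=4
Minimum coins for 28 = 4


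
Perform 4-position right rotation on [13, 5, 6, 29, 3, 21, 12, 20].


Right rotate by 4: [3, 21, 12, 20, 13, 5, 6, 29]


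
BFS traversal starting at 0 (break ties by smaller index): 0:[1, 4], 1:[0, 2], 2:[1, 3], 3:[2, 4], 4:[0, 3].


BFS queue: start with [0]
Visit order: [0, 1, 4, 2, 3]


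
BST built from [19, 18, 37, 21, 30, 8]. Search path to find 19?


BST root = 19
Search for 19: compare at each node
Path: [19]


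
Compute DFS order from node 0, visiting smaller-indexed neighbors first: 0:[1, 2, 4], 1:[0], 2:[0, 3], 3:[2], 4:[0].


DFS stack-based: start with [0]
Visit order: [0, 1, 2, 3, 4]


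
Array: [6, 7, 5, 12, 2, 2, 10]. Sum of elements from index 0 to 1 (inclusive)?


Prefix sums: [0, 6, 13, 18, 30, 32, 34, 44]
Sum[0..1] = prefix[2] - prefix[0] = 13 - 0 = 13


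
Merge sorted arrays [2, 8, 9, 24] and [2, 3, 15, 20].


Compare heads, take smaller each step.
Merged: [2, 2, 3, 8, 9, 15, 20, 24]


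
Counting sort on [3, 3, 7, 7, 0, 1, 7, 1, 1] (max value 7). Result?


Count array: [1, 3, 0, 2, 0, 0, 0, 3]
Reconstruct: [0, 1, 1, 1, 3, 3, 7, 7, 7]


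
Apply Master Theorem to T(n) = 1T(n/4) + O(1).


a=1, b=4, c=0. log_4(1)=0 = c=0. Case 2: O(n^c log n) = O(log n)
Complexity: O(log n)


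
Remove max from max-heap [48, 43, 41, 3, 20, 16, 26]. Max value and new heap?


Max = 48
Replace root with last, heapify down
Resulting heap: [43, 26, 41, 3, 20, 16]


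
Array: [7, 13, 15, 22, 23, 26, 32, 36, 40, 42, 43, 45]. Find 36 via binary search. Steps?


Search for 36:
[0,11] mid=5 arr[5]=26
[6,11] mid=8 arr[8]=40
[6,7] mid=6 arr[6]=32
[7,7] mid=7 arr[7]=36
Total: 4 comparisons


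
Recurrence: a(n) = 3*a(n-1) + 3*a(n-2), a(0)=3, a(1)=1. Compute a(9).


Build bottom-up:
...a(7)=8289, a(8)=31428, a(9)=3*31428+3*8289=119151


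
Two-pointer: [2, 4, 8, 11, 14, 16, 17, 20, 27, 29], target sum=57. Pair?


Two pointers: lo=0, hi=9
No pair sums to 57


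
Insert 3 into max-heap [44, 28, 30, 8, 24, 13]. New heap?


Append 3: [44, 28, 30, 8, 24, 13, 3]
Bubble up: no swaps needed
Result: [44, 28, 30, 8, 24, 13, 3]


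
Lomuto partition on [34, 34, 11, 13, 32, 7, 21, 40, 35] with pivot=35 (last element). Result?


Elements <= 35 go left of pivot.
Result: [34, 34, 11, 13, 32, 7, 21, 35, 40], pivot at index 7


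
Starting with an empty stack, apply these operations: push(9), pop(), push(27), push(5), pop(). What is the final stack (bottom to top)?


push(9) -> [9]
pop() returns 9 -> []
push(27) -> [27]
push(5) -> [27, 5]
pop() returns 5 -> [27]
Final stack (bottom to top): [27]


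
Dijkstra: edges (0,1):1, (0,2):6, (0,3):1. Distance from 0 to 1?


Dijkstra from 0:
Distances: {0: 0, 1: 1, 2: 6, 3: 1}
Shortest distance to 1 = 1, path = [0, 1]


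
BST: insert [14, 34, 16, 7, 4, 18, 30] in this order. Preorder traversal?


Root = 14; build tree by BST insertion.
Preorder traversal: [14, 7, 4, 34, 16, 18, 30]


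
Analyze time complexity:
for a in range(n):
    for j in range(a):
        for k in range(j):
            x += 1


Per nesting level: O(n) * O(n) [triangular over a] * O(n) [triangular over j] = O(n^3)
Complexity: O(n^3)


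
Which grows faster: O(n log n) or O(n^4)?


linearithmic grows slower than quartic
O(n log n) is asymptotically smaller; O(n^4) grows faster


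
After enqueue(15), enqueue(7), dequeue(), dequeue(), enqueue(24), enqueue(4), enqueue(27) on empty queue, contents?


enqueue(15) -> [15]
enqueue(7) -> [15, 7]
dequeue() returns 15 -> [7]
dequeue() returns 7 -> []
enqueue(24) -> [24]
enqueue(4) -> [24, 4]
enqueue(27) -> [24, 4, 27]
Final queue (front to back): [24, 4, 27]


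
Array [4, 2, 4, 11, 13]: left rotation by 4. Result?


Left rotate by 4: [13, 4, 2, 4, 11]


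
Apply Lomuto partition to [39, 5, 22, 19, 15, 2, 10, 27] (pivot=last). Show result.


Elements <= 27 go left of pivot.
Result: [5, 22, 19, 15, 2, 10, 27, 39], pivot at index 6


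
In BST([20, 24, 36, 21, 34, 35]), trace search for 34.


BST root = 20
Search for 34: compare at each node
Path: [20, 24, 36, 34]


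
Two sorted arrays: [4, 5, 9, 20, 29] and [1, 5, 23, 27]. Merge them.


Compare heads, take smaller each step.
Merged: [1, 4, 5, 5, 9, 20, 23, 27, 29]


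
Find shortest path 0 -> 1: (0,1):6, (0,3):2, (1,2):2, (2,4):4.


Dijkstra from 0:
Distances: {0: 0, 1: 6, 2: 8, 3: 2, 4: 12}
Shortest distance to 1 = 6, path = [0, 1]


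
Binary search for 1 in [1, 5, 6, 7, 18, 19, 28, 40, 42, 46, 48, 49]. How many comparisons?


Search for 1:
[0,11] mid=5 arr[5]=19
[0,4] mid=2 arr[2]=6
[0,1] mid=0 arr[0]=1
Total: 3 comparisons


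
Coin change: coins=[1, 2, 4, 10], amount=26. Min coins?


dp[0]=0; dp[i]=1+min(dp[i-c] for c in coins)
...dp[21]=3, dp[22]=3, dp[23]=4, dp[24]=3, dp[25]=4, dp[26]=4
Minimum coins for 26 = 4


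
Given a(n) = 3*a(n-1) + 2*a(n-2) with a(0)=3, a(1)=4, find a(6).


Build bottom-up:
...a(4)=222, a(5)=790, a(6)=3*790+2*222=2814


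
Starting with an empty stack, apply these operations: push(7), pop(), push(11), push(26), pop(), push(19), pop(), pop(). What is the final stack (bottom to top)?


push(7) -> [7]
pop() returns 7 -> []
push(11) -> [11]
push(26) -> [11, 26]
pop() returns 26 -> [11]
push(19) -> [11, 19]
pop() returns 19 -> [11]
pop() returns 11 -> []
Final stack (bottom to top): []


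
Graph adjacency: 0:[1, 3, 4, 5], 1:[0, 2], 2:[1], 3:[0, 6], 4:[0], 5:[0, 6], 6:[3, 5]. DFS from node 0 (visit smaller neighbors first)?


DFS stack-based: start with [0]
Visit order: [0, 1, 2, 3, 6, 5, 4]


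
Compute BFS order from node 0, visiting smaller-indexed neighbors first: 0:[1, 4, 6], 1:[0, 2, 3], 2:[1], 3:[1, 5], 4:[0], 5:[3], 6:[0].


BFS queue: start with [0]
Visit order: [0, 1, 4, 6, 2, 3, 5]


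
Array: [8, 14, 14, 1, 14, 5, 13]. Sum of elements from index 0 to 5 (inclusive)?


Prefix sums: [0, 8, 22, 36, 37, 51, 56, 69]
Sum[0..5] = prefix[6] - prefix[0] = 56 - 0 = 56


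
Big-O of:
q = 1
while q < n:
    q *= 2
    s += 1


Per nesting level: O(log n) = O(log n)
Complexity: O(log n)


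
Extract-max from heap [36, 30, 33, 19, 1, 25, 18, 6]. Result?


Max = 36
Replace root with last, heapify down
Resulting heap: [33, 30, 25, 19, 1, 6, 18]


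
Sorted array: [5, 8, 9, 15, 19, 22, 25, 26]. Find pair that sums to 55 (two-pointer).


Two pointers: lo=0, hi=7
No pair sums to 55


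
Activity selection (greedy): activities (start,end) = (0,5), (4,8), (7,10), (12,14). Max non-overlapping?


Greedy: pick earliest-ending, then skip overlaps.
Selected (3 activities): [(0, 5), (7, 10), (12, 14)]


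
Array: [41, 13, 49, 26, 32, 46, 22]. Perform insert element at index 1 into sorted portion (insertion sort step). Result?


After one pass: [13, 41, 49, 26, 32, 46, 22]


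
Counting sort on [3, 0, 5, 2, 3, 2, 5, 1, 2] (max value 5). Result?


Count array: [1, 1, 3, 2, 0, 2]
Reconstruct: [0, 1, 2, 2, 2, 3, 3, 5, 5]


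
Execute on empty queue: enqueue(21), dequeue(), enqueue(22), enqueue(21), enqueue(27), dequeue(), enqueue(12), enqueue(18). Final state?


enqueue(21) -> [21]
dequeue() returns 21 -> []
enqueue(22) -> [22]
enqueue(21) -> [22, 21]
enqueue(27) -> [22, 21, 27]
dequeue() returns 22 -> [21, 27]
enqueue(12) -> [21, 27, 12]
enqueue(18) -> [21, 27, 12, 18]
Final queue (front to back): [21, 27, 12, 18]


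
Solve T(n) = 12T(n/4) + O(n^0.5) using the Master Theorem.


a=12, b=4, c=0.5. log_4(12)=1.792 > c=0.5. Case 1: O(n^log_b(a)) = O(n^1.792)
Complexity: O(n^1.792)


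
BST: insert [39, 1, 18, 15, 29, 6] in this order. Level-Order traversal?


Root = 39; build tree by BST insertion.
Level-Order traversal: [39, 1, 18, 15, 29, 6]


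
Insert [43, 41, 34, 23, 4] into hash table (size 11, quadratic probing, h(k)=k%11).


Insertions: 43->slot 10; 41->slot 8; 34->slot 1; 23->slot 2; 4->slot 4
Table: [None, 34, 23, None, 4, None, None, None, 41, None, 43]


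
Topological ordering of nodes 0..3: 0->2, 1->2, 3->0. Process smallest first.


Kahn's algorithm, process smallest node first
Order: [1, 3, 0, 2]


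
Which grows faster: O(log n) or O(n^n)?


logarithmic grows slower than n^n
O(log n) is asymptotically smaller; O(n^n) grows faster


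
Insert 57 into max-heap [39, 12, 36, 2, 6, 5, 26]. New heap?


Append 57: [39, 12, 36, 2, 6, 5, 26, 57]
Bubble up: swap idx 7(57) with idx 3(2); swap idx 3(57) with idx 1(12); swap idx 1(57) with idx 0(39)
Result: [57, 39, 36, 12, 6, 5, 26, 2]


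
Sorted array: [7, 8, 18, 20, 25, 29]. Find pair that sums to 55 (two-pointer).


Two pointers: lo=0, hi=5
No pair sums to 55


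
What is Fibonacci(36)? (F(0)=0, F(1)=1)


F(n)=F(n-1)+F(n-2)
...F(34)=5702887, F(35)=9227465, F(36)=14930352


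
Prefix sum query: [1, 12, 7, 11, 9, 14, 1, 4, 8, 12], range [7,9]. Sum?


Prefix sums: [0, 1, 13, 20, 31, 40, 54, 55, 59, 67, 79]
Sum[7..9] = prefix[10] - prefix[7] = 79 - 55 = 24


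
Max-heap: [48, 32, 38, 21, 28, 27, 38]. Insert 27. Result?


Append 27: [48, 32, 38, 21, 28, 27, 38, 27]
Bubble up: swap idx 7(27) with idx 3(21)
Result: [48, 32, 38, 27, 28, 27, 38, 21]


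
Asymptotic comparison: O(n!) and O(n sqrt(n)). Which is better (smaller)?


n^1.5 grows slower than factorial
O(n sqrt(n)) is asymptotically smaller; O(n!) grows faster


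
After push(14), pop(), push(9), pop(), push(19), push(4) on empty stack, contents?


push(14) -> [14]
pop() returns 14 -> []
push(9) -> [9]
pop() returns 9 -> []
push(19) -> [19]
push(4) -> [19, 4]
Final stack (bottom to top): [19, 4]


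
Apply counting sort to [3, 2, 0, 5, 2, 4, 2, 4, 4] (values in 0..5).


Count array: [1, 0, 3, 1, 3, 1]
Reconstruct: [0, 2, 2, 2, 3, 4, 4, 4, 5]


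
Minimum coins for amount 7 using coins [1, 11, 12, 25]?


dp[0]=0; dp[i]=1+min(dp[i-c] for c in coins)
...dp[2]=2, dp[3]=3, dp[4]=4, dp[5]=5, dp[6]=6, dp[7]=7
Minimum coins for 7 = 7


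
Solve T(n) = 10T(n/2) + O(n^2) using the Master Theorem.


a=10, b=2, c=2. log_2(10)=3.322 > c=2. Case 1: O(n^log_b(a)) = O(n^3.322)
Complexity: O(n^3.322)


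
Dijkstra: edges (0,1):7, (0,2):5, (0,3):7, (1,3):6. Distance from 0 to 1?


Dijkstra from 0:
Distances: {0: 0, 1: 7, 2: 5, 3: 7}
Shortest distance to 1 = 7, path = [0, 1]


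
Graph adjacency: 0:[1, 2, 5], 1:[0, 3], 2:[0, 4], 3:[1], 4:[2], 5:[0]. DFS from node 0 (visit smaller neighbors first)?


DFS stack-based: start with [0]
Visit order: [0, 1, 3, 2, 4, 5]


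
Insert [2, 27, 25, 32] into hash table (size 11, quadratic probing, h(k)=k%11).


Insertions: 2->slot 2; 27->slot 5; 25->slot 3; 32->slot 10
Table: [None, None, 2, 25, None, 27, None, None, None, None, 32]


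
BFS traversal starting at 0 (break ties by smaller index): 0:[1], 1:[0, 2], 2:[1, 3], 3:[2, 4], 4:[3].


BFS queue: start with [0]
Visit order: [0, 1, 2, 3, 4]


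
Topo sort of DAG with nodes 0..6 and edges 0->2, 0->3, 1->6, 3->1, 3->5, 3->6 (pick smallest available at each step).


Kahn's algorithm, process smallest node first
Order: [0, 2, 3, 1, 4, 5, 6]


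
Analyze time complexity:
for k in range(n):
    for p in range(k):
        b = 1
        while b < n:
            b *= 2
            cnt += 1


Per nesting level: O(n) * O(n) [triangular over k] * O(log n) = O(n^2 log n)
Complexity: O(n^2 log n)


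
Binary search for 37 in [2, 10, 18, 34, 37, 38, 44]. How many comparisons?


Search for 37:
[0,6] mid=3 arr[3]=34
[4,6] mid=5 arr[5]=38
[4,4] mid=4 arr[4]=37
Total: 3 comparisons


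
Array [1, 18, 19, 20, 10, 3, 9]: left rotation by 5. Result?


Left rotate by 5: [3, 9, 1, 18, 19, 20, 10]


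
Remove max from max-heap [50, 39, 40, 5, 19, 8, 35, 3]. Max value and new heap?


Max = 50
Replace root with last, heapify down
Resulting heap: [40, 39, 35, 5, 19, 8, 3]


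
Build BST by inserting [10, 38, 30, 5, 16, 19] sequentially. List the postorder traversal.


Root = 10; build tree by BST insertion.
Postorder traversal: [5, 19, 16, 30, 38, 10]


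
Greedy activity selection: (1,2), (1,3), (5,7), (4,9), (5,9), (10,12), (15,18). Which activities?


Greedy: pick earliest-ending, then skip overlaps.
Selected (4 activities): [(1, 2), (5, 7), (10, 12), (15, 18)]


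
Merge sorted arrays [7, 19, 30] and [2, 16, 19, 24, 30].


Compare heads, take smaller each step.
Merged: [2, 7, 16, 19, 19, 24, 30, 30]


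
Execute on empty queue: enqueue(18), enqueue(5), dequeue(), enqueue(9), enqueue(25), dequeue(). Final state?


enqueue(18) -> [18]
enqueue(5) -> [18, 5]
dequeue() returns 18 -> [5]
enqueue(9) -> [5, 9]
enqueue(25) -> [5, 9, 25]
dequeue() returns 5 -> [9, 25]
Final queue (front to back): [9, 25]


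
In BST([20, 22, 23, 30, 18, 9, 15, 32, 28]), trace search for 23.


BST root = 20
Search for 23: compare at each node
Path: [20, 22, 23]


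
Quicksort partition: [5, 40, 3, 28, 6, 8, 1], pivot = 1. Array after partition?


Elements <= 1 go left of pivot.
Result: [1, 40, 3, 28, 6, 8, 5], pivot at index 0


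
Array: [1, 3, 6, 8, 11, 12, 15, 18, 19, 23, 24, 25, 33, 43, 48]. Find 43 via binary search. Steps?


Search for 43:
[0,14] mid=7 arr[7]=18
[8,14] mid=11 arr[11]=25
[12,14] mid=13 arr[13]=43
Total: 3 comparisons


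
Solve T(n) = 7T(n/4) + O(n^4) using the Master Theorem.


a=7, b=4, c=4. log_4(7)=1.404 < c=4. Case 3: O(n^c) = O(n^4)
Complexity: O(n^4)


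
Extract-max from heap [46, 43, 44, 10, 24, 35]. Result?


Max = 46
Replace root with last, heapify down
Resulting heap: [44, 43, 35, 10, 24]


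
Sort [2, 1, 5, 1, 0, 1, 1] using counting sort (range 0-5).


Count array: [1, 4, 1, 0, 0, 1]
Reconstruct: [0, 1, 1, 1, 1, 2, 5]


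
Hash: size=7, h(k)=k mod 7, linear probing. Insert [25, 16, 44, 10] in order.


Insertions: 25->slot 4; 16->slot 2; 44->slot 3; 10->slot 5
Table: [None, None, 16, 44, 25, 10, None]


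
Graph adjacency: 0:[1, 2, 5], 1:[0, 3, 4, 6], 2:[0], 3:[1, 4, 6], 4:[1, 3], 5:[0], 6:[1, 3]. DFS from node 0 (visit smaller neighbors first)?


DFS stack-based: start with [0]
Visit order: [0, 1, 3, 4, 6, 2, 5]


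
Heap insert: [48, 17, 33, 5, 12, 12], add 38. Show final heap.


Append 38: [48, 17, 33, 5, 12, 12, 38]
Bubble up: swap idx 6(38) with idx 2(33)
Result: [48, 17, 38, 5, 12, 12, 33]


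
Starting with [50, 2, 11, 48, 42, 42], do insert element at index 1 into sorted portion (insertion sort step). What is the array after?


After one pass: [2, 50, 11, 48, 42, 42]


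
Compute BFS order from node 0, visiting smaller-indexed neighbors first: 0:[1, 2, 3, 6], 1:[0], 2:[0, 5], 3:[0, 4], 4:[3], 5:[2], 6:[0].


BFS queue: start with [0]
Visit order: [0, 1, 2, 3, 6, 5, 4]


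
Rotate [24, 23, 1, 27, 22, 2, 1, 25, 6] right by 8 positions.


Right rotate by 8: [23, 1, 27, 22, 2, 1, 25, 6, 24]


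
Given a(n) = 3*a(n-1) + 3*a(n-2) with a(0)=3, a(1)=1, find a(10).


Build bottom-up:
...a(8)=31428, a(9)=119151, a(10)=3*119151+3*31428=451737


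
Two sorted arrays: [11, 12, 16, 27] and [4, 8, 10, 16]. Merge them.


Compare heads, take smaller each step.
Merged: [4, 8, 10, 11, 12, 16, 16, 27]


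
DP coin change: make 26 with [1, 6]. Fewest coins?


dp[0]=0; dp[i]=1+min(dp[i-c] for c in coins)
...dp[21]=6, dp[22]=7, dp[23]=8, dp[24]=4, dp[25]=5, dp[26]=6
Minimum coins for 26 = 6


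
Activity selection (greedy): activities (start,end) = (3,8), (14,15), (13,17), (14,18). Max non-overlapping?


Greedy: pick earliest-ending, then skip overlaps.
Selected (2 activities): [(3, 8), (14, 15)]


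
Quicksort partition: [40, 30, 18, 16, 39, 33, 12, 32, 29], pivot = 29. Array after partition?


Elements <= 29 go left of pivot.
Result: [18, 16, 12, 29, 39, 33, 40, 32, 30], pivot at index 3


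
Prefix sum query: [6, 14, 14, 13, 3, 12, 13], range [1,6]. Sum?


Prefix sums: [0, 6, 20, 34, 47, 50, 62, 75]
Sum[1..6] = prefix[7] - prefix[1] = 75 - 6 = 69


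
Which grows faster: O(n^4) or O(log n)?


logarithmic grows slower than quartic
O(log n) is asymptotically smaller; O(n^4) grows faster


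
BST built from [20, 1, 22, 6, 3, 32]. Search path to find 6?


BST root = 20
Search for 6: compare at each node
Path: [20, 1, 6]


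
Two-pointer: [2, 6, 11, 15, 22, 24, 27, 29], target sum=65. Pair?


Two pointers: lo=0, hi=7
No pair sums to 65


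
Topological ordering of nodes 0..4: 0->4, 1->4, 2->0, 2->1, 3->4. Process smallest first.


Kahn's algorithm, process smallest node first
Order: [2, 0, 1, 3, 4]


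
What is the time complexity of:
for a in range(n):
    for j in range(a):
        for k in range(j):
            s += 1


Per nesting level: O(n) * O(n) [triangular over a] * O(n) [triangular over j] = O(n^3)
Complexity: O(n^3)


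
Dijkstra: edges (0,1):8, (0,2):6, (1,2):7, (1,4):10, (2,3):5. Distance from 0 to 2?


Dijkstra from 0:
Distances: {0: 0, 1: 8, 2: 6, 3: 11, 4: 18}
Shortest distance to 2 = 6, path = [0, 2]


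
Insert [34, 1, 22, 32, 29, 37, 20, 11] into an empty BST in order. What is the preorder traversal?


Root = 34; build tree by BST insertion.
Preorder traversal: [34, 1, 22, 20, 11, 32, 29, 37]


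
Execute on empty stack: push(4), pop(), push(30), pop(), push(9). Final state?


push(4) -> [4]
pop() returns 4 -> []
push(30) -> [30]
pop() returns 30 -> []
push(9) -> [9]
Final stack (bottom to top): [9]


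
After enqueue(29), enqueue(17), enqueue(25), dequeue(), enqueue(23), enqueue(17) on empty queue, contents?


enqueue(29) -> [29]
enqueue(17) -> [29, 17]
enqueue(25) -> [29, 17, 25]
dequeue() returns 29 -> [17, 25]
enqueue(23) -> [17, 25, 23]
enqueue(17) -> [17, 25, 23, 17]
Final queue (front to back): [17, 25, 23, 17]


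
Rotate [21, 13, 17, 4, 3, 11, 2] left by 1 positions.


Left rotate by 1: [13, 17, 4, 3, 11, 2, 21]


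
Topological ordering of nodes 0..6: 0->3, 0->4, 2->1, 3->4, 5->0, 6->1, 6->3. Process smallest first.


Kahn's algorithm, process smallest node first
Order: [2, 5, 0, 6, 1, 3, 4]


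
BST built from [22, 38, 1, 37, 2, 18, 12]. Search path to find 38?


BST root = 22
Search for 38: compare at each node
Path: [22, 38]


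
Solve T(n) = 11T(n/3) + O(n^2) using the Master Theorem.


a=11, b=3, c=2. log_3(11)=2.183 > c=2. Case 1: O(n^log_b(a)) = O(n^2.183)
Complexity: O(n^2.183)


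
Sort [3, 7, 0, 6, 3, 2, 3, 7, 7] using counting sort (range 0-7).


Count array: [1, 0, 1, 3, 0, 0, 1, 3]
Reconstruct: [0, 2, 3, 3, 3, 6, 7, 7, 7]


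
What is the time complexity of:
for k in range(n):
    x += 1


Per nesting level: O(n) = O(n)
Complexity: O(n)


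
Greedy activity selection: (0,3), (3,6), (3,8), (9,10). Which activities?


Greedy: pick earliest-ending, then skip overlaps.
Selected (3 activities): [(0, 3), (3, 6), (9, 10)]


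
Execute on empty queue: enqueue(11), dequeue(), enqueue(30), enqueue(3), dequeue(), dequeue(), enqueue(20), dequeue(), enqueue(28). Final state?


enqueue(11) -> [11]
dequeue() returns 11 -> []
enqueue(30) -> [30]
enqueue(3) -> [30, 3]
dequeue() returns 30 -> [3]
dequeue() returns 3 -> []
enqueue(20) -> [20]
dequeue() returns 20 -> []
enqueue(28) -> [28]
Final queue (front to back): [28]


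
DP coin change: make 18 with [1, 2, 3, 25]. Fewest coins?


dp[0]=0; dp[i]=1+min(dp[i-c] for c in coins)
...dp[13]=5, dp[14]=5, dp[15]=5, dp[16]=6, dp[17]=6, dp[18]=6
Minimum coins for 18 = 6


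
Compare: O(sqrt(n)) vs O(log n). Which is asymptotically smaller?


logarithmic grows slower than sublinear
O(log n) is asymptotically smaller; O(sqrt(n)) grows faster


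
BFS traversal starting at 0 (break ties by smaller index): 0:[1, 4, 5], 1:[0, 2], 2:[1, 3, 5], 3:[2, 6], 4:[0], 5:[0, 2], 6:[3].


BFS queue: start with [0]
Visit order: [0, 1, 4, 5, 2, 3, 6]


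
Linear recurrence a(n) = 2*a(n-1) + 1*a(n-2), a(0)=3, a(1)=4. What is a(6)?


Build bottom-up:
...a(4)=63, a(5)=152, a(6)=2*152+1*63=367


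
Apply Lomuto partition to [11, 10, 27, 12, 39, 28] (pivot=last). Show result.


Elements <= 28 go left of pivot.
Result: [11, 10, 27, 12, 28, 39], pivot at index 4


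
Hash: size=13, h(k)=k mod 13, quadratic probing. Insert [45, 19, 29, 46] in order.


Insertions: 45->slot 6; 19->slot 7; 29->slot 3; 46->slot 8
Table: [None, None, None, 29, None, None, 45, 19, 46, None, None, None, None]


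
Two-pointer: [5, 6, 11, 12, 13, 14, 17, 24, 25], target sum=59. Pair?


Two pointers: lo=0, hi=8
No pair sums to 59


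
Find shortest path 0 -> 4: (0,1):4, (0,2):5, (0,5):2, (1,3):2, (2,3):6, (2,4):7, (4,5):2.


Dijkstra from 0:
Distances: {0: 0, 1: 4, 2: 5, 3: 6, 4: 4, 5: 2}
Shortest distance to 4 = 4, path = [0, 5, 4]


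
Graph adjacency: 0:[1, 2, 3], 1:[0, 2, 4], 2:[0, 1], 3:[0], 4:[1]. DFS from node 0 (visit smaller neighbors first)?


DFS stack-based: start with [0]
Visit order: [0, 1, 2, 4, 3]


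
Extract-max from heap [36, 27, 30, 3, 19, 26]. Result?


Max = 36
Replace root with last, heapify down
Resulting heap: [30, 27, 26, 3, 19]


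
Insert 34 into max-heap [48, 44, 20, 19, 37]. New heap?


Append 34: [48, 44, 20, 19, 37, 34]
Bubble up: swap idx 5(34) with idx 2(20)
Result: [48, 44, 34, 19, 37, 20]


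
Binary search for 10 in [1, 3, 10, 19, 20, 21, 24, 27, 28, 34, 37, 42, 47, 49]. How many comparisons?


Search for 10:
[0,13] mid=6 arr[6]=24
[0,5] mid=2 arr[2]=10
Total: 2 comparisons


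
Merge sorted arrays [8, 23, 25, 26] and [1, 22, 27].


Compare heads, take smaller each step.
Merged: [1, 8, 22, 23, 25, 26, 27]


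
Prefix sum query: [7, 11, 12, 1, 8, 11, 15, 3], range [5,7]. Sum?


Prefix sums: [0, 7, 18, 30, 31, 39, 50, 65, 68]
Sum[5..7] = prefix[8] - prefix[5] = 68 - 39 = 29


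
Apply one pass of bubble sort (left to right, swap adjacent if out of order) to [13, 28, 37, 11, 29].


After one pass: [13, 28, 11, 29, 37]


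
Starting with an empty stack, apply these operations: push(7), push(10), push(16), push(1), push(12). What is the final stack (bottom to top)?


push(7) -> [7]
push(10) -> [7, 10]
push(16) -> [7, 10, 16]
push(1) -> [7, 10, 16, 1]
push(12) -> [7, 10, 16, 1, 12]
Final stack (bottom to top): [7, 10, 16, 1, 12]


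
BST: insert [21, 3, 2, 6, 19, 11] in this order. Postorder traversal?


Root = 21; build tree by BST insertion.
Postorder traversal: [2, 11, 19, 6, 3, 21]


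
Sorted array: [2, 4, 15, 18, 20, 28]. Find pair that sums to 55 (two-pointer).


Two pointers: lo=0, hi=5
No pair sums to 55


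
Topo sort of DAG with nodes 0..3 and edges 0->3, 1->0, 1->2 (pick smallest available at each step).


Kahn's algorithm, process smallest node first
Order: [1, 0, 2, 3]


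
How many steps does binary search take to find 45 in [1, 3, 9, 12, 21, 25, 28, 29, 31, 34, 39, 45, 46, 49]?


Search for 45:
[0,13] mid=6 arr[6]=28
[7,13] mid=10 arr[10]=39
[11,13] mid=12 arr[12]=46
[11,11] mid=11 arr[11]=45
Total: 4 comparisons


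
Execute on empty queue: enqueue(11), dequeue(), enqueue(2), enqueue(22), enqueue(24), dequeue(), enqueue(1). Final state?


enqueue(11) -> [11]
dequeue() returns 11 -> []
enqueue(2) -> [2]
enqueue(22) -> [2, 22]
enqueue(24) -> [2, 22, 24]
dequeue() returns 2 -> [22, 24]
enqueue(1) -> [22, 24, 1]
Final queue (front to back): [22, 24, 1]


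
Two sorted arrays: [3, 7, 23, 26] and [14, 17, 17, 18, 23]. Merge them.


Compare heads, take smaller each step.
Merged: [3, 7, 14, 17, 17, 18, 23, 23, 26]


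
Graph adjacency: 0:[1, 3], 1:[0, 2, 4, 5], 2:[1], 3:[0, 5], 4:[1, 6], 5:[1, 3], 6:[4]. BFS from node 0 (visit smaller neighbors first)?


BFS queue: start with [0]
Visit order: [0, 1, 3, 2, 4, 5, 6]


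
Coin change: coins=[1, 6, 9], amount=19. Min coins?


dp[0]=0; dp[i]=1+min(dp[i-c] for c in coins)
...dp[14]=4, dp[15]=2, dp[16]=3, dp[17]=4, dp[18]=2, dp[19]=3
Minimum coins for 19 = 3


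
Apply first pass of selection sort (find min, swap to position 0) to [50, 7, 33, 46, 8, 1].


After one pass: [1, 7, 33, 46, 8, 50]


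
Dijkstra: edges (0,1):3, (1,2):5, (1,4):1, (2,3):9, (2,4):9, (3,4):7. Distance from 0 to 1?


Dijkstra from 0:
Distances: {0: 0, 1: 3, 2: 8, 3: 11, 4: 4}
Shortest distance to 1 = 3, path = [0, 1]


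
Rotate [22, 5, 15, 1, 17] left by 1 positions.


Left rotate by 1: [5, 15, 1, 17, 22]


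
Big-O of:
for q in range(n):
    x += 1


Per nesting level: O(n) = O(n)
Complexity: O(n)


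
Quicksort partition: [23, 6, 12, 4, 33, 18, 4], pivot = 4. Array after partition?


Elements <= 4 go left of pivot.
Result: [4, 4, 12, 23, 33, 18, 6], pivot at index 1


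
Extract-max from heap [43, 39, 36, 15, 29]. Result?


Max = 43
Replace root with last, heapify down
Resulting heap: [39, 29, 36, 15]


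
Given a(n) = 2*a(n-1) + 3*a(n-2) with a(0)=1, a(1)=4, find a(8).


Build bottom-up:
...a(6)=911, a(7)=2734, a(8)=2*2734+3*911=8201


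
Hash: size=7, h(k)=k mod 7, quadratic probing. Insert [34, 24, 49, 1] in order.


Insertions: 34->slot 6; 24->slot 3; 49->slot 0; 1->slot 1
Table: [49, 1, None, 24, None, None, 34]


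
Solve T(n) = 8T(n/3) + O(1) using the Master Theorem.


a=8, b=3, c=0. log_3(8)=1.893 > c=0. Case 1: O(n^log_b(a)) = O(n^1.893)
Complexity: O(n^1.893)


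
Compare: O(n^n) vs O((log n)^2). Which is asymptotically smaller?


polylogarithmic grows slower than n^n
O((log n)^2) is asymptotically smaller; O(n^n) grows faster


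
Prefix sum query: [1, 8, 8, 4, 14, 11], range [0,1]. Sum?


Prefix sums: [0, 1, 9, 17, 21, 35, 46]
Sum[0..1] = prefix[2] - prefix[0] = 9 - 0 = 9


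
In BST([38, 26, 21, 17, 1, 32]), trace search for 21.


BST root = 38
Search for 21: compare at each node
Path: [38, 26, 21]


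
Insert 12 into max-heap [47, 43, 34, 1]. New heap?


Append 12: [47, 43, 34, 1, 12]
Bubble up: no swaps needed
Result: [47, 43, 34, 1, 12]


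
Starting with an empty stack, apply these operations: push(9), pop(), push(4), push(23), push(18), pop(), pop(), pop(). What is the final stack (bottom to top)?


push(9) -> [9]
pop() returns 9 -> []
push(4) -> [4]
push(23) -> [4, 23]
push(18) -> [4, 23, 18]
pop() returns 18 -> [4, 23]
pop() returns 23 -> [4]
pop() returns 4 -> []
Final stack (bottom to top): []


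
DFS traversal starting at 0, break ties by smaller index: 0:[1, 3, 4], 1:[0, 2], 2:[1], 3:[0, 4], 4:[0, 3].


DFS stack-based: start with [0]
Visit order: [0, 1, 2, 3, 4]


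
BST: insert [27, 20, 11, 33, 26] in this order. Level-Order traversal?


Root = 27; build tree by BST insertion.
Level-Order traversal: [27, 20, 33, 11, 26]


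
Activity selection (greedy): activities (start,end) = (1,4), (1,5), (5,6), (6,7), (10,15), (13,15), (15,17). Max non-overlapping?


Greedy: pick earliest-ending, then skip overlaps.
Selected (5 activities): [(1, 4), (5, 6), (6, 7), (10, 15), (15, 17)]


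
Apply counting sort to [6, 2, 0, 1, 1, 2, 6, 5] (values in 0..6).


Count array: [1, 2, 2, 0, 0, 1, 2]
Reconstruct: [0, 1, 1, 2, 2, 5, 6, 6]


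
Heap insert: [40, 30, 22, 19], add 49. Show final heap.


Append 49: [40, 30, 22, 19, 49]
Bubble up: swap idx 4(49) with idx 1(30); swap idx 1(49) with idx 0(40)
Result: [49, 40, 22, 19, 30]


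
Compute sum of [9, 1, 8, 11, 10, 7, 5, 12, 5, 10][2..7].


Prefix sums: [0, 9, 10, 18, 29, 39, 46, 51, 63, 68, 78]
Sum[2..7] = prefix[8] - prefix[2] = 63 - 10 = 53


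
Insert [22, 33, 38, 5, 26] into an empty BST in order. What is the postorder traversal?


Root = 22; build tree by BST insertion.
Postorder traversal: [5, 26, 38, 33, 22]


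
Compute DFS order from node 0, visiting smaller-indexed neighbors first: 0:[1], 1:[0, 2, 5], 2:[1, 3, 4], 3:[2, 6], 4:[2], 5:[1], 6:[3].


DFS stack-based: start with [0]
Visit order: [0, 1, 2, 3, 6, 4, 5]


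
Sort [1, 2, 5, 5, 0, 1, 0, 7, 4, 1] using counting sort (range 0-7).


Count array: [2, 3, 1, 0, 1, 2, 0, 1]
Reconstruct: [0, 0, 1, 1, 1, 2, 4, 5, 5, 7]


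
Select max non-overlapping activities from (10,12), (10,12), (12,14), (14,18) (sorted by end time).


Greedy: pick earliest-ending, then skip overlaps.
Selected (3 activities): [(10, 12), (12, 14), (14, 18)]


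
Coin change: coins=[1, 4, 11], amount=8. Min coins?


dp[0]=0; dp[i]=1+min(dp[i-c] for c in coins)
...dp[3]=3, dp[4]=1, dp[5]=2, dp[6]=3, dp[7]=4, dp[8]=2
Minimum coins for 8 = 2


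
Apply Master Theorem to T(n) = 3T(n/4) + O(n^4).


a=3, b=4, c=4. log_4(3)=0.792 < c=4. Case 3: O(n^c) = O(n^4)
Complexity: O(n^4)


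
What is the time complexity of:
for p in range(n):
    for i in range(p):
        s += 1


Per nesting level: O(n) * O(n) [triangular over p] = O(n^2)
Complexity: O(n^2)


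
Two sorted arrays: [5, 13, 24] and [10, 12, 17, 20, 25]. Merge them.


Compare heads, take smaller each step.
Merged: [5, 10, 12, 13, 17, 20, 24, 25]


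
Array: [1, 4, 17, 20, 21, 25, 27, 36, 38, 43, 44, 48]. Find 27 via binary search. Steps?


Search for 27:
[0,11] mid=5 arr[5]=25
[6,11] mid=8 arr[8]=38
[6,7] mid=6 arr[6]=27
Total: 3 comparisons


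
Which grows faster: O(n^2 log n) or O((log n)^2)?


polylogarithmic grows slower than n^2 log n
O((log n)^2) is asymptotically smaller; O(n^2 log n) grows faster


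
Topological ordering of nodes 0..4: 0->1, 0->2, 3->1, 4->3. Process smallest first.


Kahn's algorithm, process smallest node first
Order: [0, 2, 4, 3, 1]


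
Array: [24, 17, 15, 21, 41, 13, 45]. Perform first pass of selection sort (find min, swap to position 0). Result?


After one pass: [13, 17, 15, 21, 41, 24, 45]


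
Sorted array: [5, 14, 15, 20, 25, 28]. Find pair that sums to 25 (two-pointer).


Two pointers: lo=0, hi=5
Found pair: (5, 20) summing to 25


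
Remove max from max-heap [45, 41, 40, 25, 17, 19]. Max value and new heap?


Max = 45
Replace root with last, heapify down
Resulting heap: [41, 25, 40, 19, 17]


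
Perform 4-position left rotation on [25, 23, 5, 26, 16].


Left rotate by 4: [16, 25, 23, 5, 26]


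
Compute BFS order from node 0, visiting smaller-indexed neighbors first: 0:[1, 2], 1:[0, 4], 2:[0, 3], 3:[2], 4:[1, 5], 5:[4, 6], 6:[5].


BFS queue: start with [0]
Visit order: [0, 1, 2, 4, 3, 5, 6]


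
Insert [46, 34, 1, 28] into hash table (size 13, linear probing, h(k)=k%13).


Insertions: 46->slot 7; 34->slot 8; 1->slot 1; 28->slot 2
Table: [None, 1, 28, None, None, None, None, 46, 34, None, None, None, None]


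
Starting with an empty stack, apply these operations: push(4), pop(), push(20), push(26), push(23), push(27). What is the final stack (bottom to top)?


push(4) -> [4]
pop() returns 4 -> []
push(20) -> [20]
push(26) -> [20, 26]
push(23) -> [20, 26, 23]
push(27) -> [20, 26, 23, 27]
Final stack (bottom to top): [20, 26, 23, 27]


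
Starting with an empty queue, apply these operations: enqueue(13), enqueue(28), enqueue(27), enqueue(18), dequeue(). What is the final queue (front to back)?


enqueue(13) -> [13]
enqueue(28) -> [13, 28]
enqueue(27) -> [13, 28, 27]
enqueue(18) -> [13, 28, 27, 18]
dequeue() returns 13 -> [28, 27, 18]
Final queue (front to back): [28, 27, 18]


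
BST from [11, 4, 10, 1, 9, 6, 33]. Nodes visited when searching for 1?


BST root = 11
Search for 1: compare at each node
Path: [11, 4, 1]


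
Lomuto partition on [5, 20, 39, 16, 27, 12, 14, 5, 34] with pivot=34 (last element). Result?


Elements <= 34 go left of pivot.
Result: [5, 20, 16, 27, 12, 14, 5, 34, 39], pivot at index 7


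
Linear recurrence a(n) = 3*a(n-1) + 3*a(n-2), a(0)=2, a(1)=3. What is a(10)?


Build bottom-up:
...a(8)=42687, a(9)=161838, a(10)=3*161838+3*42687=613575


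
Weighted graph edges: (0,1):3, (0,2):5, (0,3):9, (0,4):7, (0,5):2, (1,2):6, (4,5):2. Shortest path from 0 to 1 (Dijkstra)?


Dijkstra from 0:
Distances: {0: 0, 1: 3, 2: 5, 3: 9, 4: 4, 5: 2}
Shortest distance to 1 = 3, path = [0, 1]


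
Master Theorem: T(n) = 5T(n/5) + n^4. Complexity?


a=5, b=5, c=4. log_5(5)=1 < c=4. Case 3: O(n^c) = O(n^4)
Complexity: O(n^4)


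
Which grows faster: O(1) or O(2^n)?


constant grows slower than exponential
O(1) is asymptotically smaller; O(2^n) grows faster


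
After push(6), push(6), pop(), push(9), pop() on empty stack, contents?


push(6) -> [6]
push(6) -> [6, 6]
pop() returns 6 -> [6]
push(9) -> [6, 9]
pop() returns 9 -> [6]
Final stack (bottom to top): [6]


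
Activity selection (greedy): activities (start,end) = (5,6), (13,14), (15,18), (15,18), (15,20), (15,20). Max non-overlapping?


Greedy: pick earliest-ending, then skip overlaps.
Selected (3 activities): [(5, 6), (13, 14), (15, 18)]


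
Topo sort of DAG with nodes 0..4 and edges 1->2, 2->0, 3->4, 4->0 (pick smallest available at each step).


Kahn's algorithm, process smallest node first
Order: [1, 2, 3, 4, 0]


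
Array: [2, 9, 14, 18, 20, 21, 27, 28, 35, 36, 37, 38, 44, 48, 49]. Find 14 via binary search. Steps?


Search for 14:
[0,14] mid=7 arr[7]=28
[0,6] mid=3 arr[3]=18
[0,2] mid=1 arr[1]=9
[2,2] mid=2 arr[2]=14
Total: 4 comparisons


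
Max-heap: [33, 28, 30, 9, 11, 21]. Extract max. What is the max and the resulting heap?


Max = 33
Replace root with last, heapify down
Resulting heap: [30, 28, 21, 9, 11]


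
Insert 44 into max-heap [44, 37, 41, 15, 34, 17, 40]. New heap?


Append 44: [44, 37, 41, 15, 34, 17, 40, 44]
Bubble up: swap idx 7(44) with idx 3(15); swap idx 3(44) with idx 1(37)
Result: [44, 44, 41, 37, 34, 17, 40, 15]


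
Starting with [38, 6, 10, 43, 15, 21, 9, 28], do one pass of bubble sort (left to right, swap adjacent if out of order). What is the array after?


After one pass: [6, 10, 38, 15, 21, 9, 28, 43]


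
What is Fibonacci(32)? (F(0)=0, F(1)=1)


F(n)=F(n-1)+F(n-2)
...F(30)=832040, F(31)=1346269, F(32)=2178309


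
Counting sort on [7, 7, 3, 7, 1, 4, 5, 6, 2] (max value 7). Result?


Count array: [0, 1, 1, 1, 1, 1, 1, 3]
Reconstruct: [1, 2, 3, 4, 5, 6, 7, 7, 7]


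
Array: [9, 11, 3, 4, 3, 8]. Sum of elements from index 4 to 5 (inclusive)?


Prefix sums: [0, 9, 20, 23, 27, 30, 38]
Sum[4..5] = prefix[6] - prefix[4] = 38 - 27 = 11


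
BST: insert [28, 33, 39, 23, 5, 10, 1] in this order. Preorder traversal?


Root = 28; build tree by BST insertion.
Preorder traversal: [28, 23, 5, 1, 10, 33, 39]


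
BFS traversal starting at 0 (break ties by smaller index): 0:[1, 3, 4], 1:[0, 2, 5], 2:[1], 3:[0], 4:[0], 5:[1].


BFS queue: start with [0]
Visit order: [0, 1, 3, 4, 2, 5]


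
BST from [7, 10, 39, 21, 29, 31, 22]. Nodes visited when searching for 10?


BST root = 7
Search for 10: compare at each node
Path: [7, 10]


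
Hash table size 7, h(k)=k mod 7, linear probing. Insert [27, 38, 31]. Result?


Insertions: 27->slot 6; 38->slot 3; 31->slot 4
Table: [None, None, None, 38, 31, None, 27]


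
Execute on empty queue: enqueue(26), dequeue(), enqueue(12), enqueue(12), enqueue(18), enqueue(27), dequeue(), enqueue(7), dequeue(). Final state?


enqueue(26) -> [26]
dequeue() returns 26 -> []
enqueue(12) -> [12]
enqueue(12) -> [12, 12]
enqueue(18) -> [12, 12, 18]
enqueue(27) -> [12, 12, 18, 27]
dequeue() returns 12 -> [12, 18, 27]
enqueue(7) -> [12, 18, 27, 7]
dequeue() returns 12 -> [18, 27, 7]
Final queue (front to back): [18, 27, 7]


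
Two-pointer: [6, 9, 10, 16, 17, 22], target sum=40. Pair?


Two pointers: lo=0, hi=5
No pair sums to 40


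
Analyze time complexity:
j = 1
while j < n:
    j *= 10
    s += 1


Per nesting level: O(log n) = O(log n)
Complexity: O(log n)


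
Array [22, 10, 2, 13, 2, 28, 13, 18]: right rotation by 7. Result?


Right rotate by 7: [10, 2, 13, 2, 28, 13, 18, 22]


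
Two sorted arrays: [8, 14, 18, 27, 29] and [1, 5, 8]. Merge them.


Compare heads, take smaller each step.
Merged: [1, 5, 8, 8, 14, 18, 27, 29]


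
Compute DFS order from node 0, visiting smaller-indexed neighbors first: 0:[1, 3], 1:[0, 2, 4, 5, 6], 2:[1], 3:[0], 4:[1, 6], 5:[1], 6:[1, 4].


DFS stack-based: start with [0]
Visit order: [0, 1, 2, 4, 6, 5, 3]


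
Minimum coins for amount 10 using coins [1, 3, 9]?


dp[0]=0; dp[i]=1+min(dp[i-c] for c in coins)
...dp[5]=3, dp[6]=2, dp[7]=3, dp[8]=4, dp[9]=1, dp[10]=2
Minimum coins for 10 = 2


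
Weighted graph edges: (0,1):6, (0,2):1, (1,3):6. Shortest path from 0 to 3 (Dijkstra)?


Dijkstra from 0:
Distances: {0: 0, 1: 6, 2: 1, 3: 12}
Shortest distance to 3 = 12, path = [0, 1, 3]


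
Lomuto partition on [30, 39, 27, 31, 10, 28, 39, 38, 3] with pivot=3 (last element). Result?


Elements <= 3 go left of pivot.
Result: [3, 39, 27, 31, 10, 28, 39, 38, 30], pivot at index 0


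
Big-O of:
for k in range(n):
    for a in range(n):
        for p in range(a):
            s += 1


Per nesting level: O(n) * O(n) * O(n) [triangular over a] = O(n^3)
Complexity: O(n^3)


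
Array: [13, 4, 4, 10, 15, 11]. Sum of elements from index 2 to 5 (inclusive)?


Prefix sums: [0, 13, 17, 21, 31, 46, 57]
Sum[2..5] = prefix[6] - prefix[2] = 57 - 17 = 40


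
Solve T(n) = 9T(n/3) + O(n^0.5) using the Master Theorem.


a=9, b=3, c=0.5. log_3(9)=2 > c=0.5. Case 1: O(n^log_b(a)) = O(n^2)
Complexity: O(n^2)


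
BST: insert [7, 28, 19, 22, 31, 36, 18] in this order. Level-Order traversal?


Root = 7; build tree by BST insertion.
Level-Order traversal: [7, 28, 19, 31, 18, 22, 36]


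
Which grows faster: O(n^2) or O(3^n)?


quadratic grows slower than exponential (base 3)
O(n^2) is asymptotically smaller; O(3^n) grows faster


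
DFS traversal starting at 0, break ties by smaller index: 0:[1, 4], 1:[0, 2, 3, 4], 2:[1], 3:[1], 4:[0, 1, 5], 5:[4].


DFS stack-based: start with [0]
Visit order: [0, 1, 2, 3, 4, 5]


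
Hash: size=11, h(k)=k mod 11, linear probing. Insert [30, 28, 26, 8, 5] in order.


Insertions: 30->slot 8; 28->slot 6; 26->slot 4; 8->slot 9; 5->slot 5
Table: [None, None, None, None, 26, 5, 28, None, 30, 8, None]


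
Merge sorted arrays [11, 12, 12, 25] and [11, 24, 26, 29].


Compare heads, take smaller each step.
Merged: [11, 11, 12, 12, 24, 25, 26, 29]


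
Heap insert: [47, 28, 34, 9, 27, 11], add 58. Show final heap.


Append 58: [47, 28, 34, 9, 27, 11, 58]
Bubble up: swap idx 6(58) with idx 2(34); swap idx 2(58) with idx 0(47)
Result: [58, 28, 47, 9, 27, 11, 34]


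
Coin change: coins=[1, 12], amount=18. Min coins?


dp[0]=0; dp[i]=1+min(dp[i-c] for c in coins)
...dp[13]=2, dp[14]=3, dp[15]=4, dp[16]=5, dp[17]=6, dp[18]=7
Minimum coins for 18 = 7


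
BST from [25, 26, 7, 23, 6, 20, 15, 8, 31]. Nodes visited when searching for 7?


BST root = 25
Search for 7: compare at each node
Path: [25, 7]


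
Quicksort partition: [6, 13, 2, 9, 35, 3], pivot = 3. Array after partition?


Elements <= 3 go left of pivot.
Result: [2, 3, 6, 9, 35, 13], pivot at index 1
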